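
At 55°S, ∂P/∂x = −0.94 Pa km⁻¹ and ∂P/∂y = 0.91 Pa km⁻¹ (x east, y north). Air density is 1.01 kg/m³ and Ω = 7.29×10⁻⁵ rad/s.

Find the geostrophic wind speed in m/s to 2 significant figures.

11 m/s

Coriolis parameter at 55°S:
f = 2Ω sin φ = 2 × 7.29×10⁻⁵ × sin 55° = 1.19×10⁻⁴ s⁻¹
In the Southern Hemisphere f is negative: f = −1.19×10⁻⁴ s⁻¹.
Component geostrophic relations (x east, y north):
u_g = −(1/(fρ)) ∂P/∂y,  v_g = (1/(fρ)) ∂P/∂x
u_g = −(0.91×10⁻³)/(−1.19×10⁻⁴ × 1.01) = 7.54 m/s;  v_g = (−0.94×10⁻³)/(−1.19×10⁻⁴ × 1.01) = 7.79 m/s
|V_g| = √(u_g² + v_g²) = 10.8 m/s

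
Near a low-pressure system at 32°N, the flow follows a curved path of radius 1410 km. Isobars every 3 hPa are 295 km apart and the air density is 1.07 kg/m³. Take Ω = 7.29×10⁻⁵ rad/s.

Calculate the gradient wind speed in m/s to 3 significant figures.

11.2 m/s

Coriolis parameter at 32°N:
f = 2Ω sin φ = 2 × 7.29×10⁻⁵ × sin 32° = 7.73×10⁻⁵ s⁻¹
Pressure gradient: |∂P/∂n| = 300 Pa / 295000 m = 1.02×10⁻³ Pa/m
Geostrophic speed: V_g = |∂P/∂n|/(fρ) = 1.02×10⁻³/(7.73×10⁻⁵ × 1.07) = 12.3 m/s
Around a low, centrifugal force acts outward with Coriolis, so pressure-gradient force balances both:
(1/ρ)|∂P/∂n| = fV + V²/R  →  V² + fR·V − fR·V_g = 0
With fR = 7.73×10⁻⁵ × 1410×10³ m = 109 m/s:
V = [−fR + √((fR)² + 4 fR V_g)]/2 = [−109 + √(109² + 4×109×12.3)]/2 = 11.2 m/s
Subgeostrophic (V < V_g = 12.3 m/s), as expected around a low.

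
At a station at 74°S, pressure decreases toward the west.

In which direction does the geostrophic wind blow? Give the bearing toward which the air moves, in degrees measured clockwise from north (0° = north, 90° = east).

180°

The pressure-gradient force points toward the west (bearing 270°).
Geostrophic balance: in the Southern Hemisphere the Coriolis force deflects motion to the left, so the geostrophic wind blows 90° to the left of the pressure-gradient force (low pressure on the right).
Rotating 270° by 90° counterclockwise gives 180° — the wind blows toward the south.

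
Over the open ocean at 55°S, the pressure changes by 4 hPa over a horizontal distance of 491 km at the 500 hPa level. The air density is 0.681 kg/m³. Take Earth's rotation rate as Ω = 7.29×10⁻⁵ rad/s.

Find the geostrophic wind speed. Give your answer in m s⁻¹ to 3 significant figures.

10.0 m s⁻¹

Coriolis parameter at 55°S:
f = 2Ω sin φ = 2 × 7.29×10⁻⁵ × sin 55° = 1.19×10⁻⁴ s⁻¹
Pressure gradient: |∂P/∂n| = 400 Pa / 491000 m = 8.15×10⁻⁴ Pa/m
Geostrophic balance (pressure-gradient force = Coriolis force):
V_g = (1/(fρ)) |∂P/∂n| = 8.15×10⁻⁴ / (1.19×10⁻⁴ × 0.681) = 10.0 m/s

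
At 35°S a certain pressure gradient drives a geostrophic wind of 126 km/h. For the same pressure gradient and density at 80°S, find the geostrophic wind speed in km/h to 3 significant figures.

With the same pressure gradient and density, V_g ∝ 1/f ∝ 1/sin φ.
V₂ = V₁ · sin φ₁ / sin φ₂ = 126 × sin 35° / sin 80°
V₂ = 126 × 0.5736/0.9848 = 73.4 km/h

73.4 km/h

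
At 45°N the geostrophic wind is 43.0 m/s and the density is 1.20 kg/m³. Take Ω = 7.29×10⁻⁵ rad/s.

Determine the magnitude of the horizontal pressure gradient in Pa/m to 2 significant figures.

5.3×10⁻³ Pa/m

Coriolis parameter at 45°N:
f = 2Ω sin φ = 2 × 7.29×10⁻⁵ × sin 45° = 1.03×10⁻⁴ s⁻¹
Geostrophic balance rearranged: |∂P/∂n| = f ρ V_g
|∂P/∂n| = 1.03×10⁻⁴ × 1.20 × 43.0 = 5.32×10⁻³ Pa/m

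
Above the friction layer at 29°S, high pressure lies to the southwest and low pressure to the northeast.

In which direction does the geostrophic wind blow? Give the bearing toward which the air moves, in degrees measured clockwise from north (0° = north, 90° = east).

315°

The pressure-gradient force points toward the northeast (bearing 045°).
Geostrophic balance: in the Southern Hemisphere the Coriolis force deflects motion to the left, so the geostrophic wind blows 90° to the left of the pressure-gradient force (low pressure on the right).
Rotating 045° by 90° counterclockwise gives 315° — the wind blows toward the northwest.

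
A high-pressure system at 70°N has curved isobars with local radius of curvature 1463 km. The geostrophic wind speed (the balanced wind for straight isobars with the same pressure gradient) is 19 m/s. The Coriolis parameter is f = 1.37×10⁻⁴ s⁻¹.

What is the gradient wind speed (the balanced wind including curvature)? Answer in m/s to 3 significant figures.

21.3 m/s

Around a high, pressure-gradient force acts outward with centrifugal, so Coriolis balances both:
fV = (1/ρ)|∂P/∂n| + V²/R  →  V² − fR·V + fR·V_g = 0
With fR = 1.37×10⁻⁴ × 1463×10³ m = 200 m/s:
V = [fR − √((fR)² − 4 fR V_g)]/2 = [200 − √(200² − 4×200×19)]/2 = 21.3 m/s
Supergeostrophic (V > V_g = 19 m/s), as expected around a high.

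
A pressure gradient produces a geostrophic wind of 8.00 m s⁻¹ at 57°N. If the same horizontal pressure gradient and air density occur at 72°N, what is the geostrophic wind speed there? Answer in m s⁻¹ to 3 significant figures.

7.05 m s⁻¹

With the same pressure gradient and density, V_g ∝ 1/f ∝ 1/sin φ.
V₂ = V₁ · sin φ₁ / sin φ₂ = 8.00 × sin 57° / sin 72°
V₂ = 8.00 × 0.8387/0.9511 = 7.05 m s⁻¹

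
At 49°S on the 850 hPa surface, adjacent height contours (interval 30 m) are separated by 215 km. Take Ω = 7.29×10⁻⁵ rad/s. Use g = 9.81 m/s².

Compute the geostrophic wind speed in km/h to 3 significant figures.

44.8 km/h

Coriolis parameter at 49°S:
f = 2Ω sin φ = 2 × 7.29×10⁻⁵ × sin 49° = 1.10×10⁻⁴ s⁻¹
Height gradient: |∂Z/∂n| = 30 m / 215000 m = 1.40×10⁻⁴
On a pressure surface, geostrophic balance gives V_g = (g/f)|∂Z/∂n|:
V_g = 9.81 × 1.40×10⁻⁴ / 1.10×10⁻⁴ = 12.4 m/s
Converting: 12.4 m/s × 3.6 = 44.8 km/h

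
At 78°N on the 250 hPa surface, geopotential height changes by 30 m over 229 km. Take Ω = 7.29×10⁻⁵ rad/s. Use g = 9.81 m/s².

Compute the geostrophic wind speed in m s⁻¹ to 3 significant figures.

9.01 m s⁻¹

Coriolis parameter at 78°N:
f = 2Ω sin φ = 2 × 7.29×10⁻⁵ × sin 78° = 1.43×10⁻⁴ s⁻¹
Height gradient: |∂Z/∂n| = 30 m / 229000 m = 1.31×10⁻⁴
On a pressure surface, geostrophic balance gives V_g = (g/f)|∂Z/∂n|:
V_g = 9.81 × 1.31×10⁻⁴ / 1.43×10⁻⁴ = 9.01 m/s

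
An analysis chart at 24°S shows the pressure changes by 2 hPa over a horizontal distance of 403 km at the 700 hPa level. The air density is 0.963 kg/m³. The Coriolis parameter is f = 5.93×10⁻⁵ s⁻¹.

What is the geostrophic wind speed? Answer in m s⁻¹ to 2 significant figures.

Pressure gradient: |∂P/∂n| = 200 Pa / 403000 m = 4.96×10⁻⁴ Pa/m
Geostrophic balance (pressure-gradient force = Coriolis force):
V_g = (1/(fρ)) |∂P/∂n| = 4.96×10⁻⁴ / (5.93×10⁻⁵ × 0.963) = 8.69 m/s

8.7 m s⁻¹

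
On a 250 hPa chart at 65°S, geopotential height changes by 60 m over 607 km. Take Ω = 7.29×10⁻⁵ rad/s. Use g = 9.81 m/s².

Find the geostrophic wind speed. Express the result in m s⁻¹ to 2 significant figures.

Coriolis parameter at 65°S:
f = 2Ω sin φ = 2 × 7.29×10⁻⁵ × sin 65° = 1.32×10⁻⁴ s⁻¹
Height gradient: |∂Z/∂n| = 60 m / 607000 m = 9.88×10⁻⁵
On a pressure surface, geostrophic balance gives V_g = (g/f)|∂Z/∂n|:
V_g = 9.81 × 9.88×10⁻⁵ / 1.32×10⁻⁴ = 7.34 m/s

7.3 m s⁻¹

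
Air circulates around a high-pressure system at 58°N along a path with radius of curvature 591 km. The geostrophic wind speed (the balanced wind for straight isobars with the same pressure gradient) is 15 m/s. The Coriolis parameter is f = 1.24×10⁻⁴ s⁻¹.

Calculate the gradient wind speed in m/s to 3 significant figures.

Around a high, pressure-gradient force acts outward with centrifugal, so Coriolis balances both:
fV = (1/ρ)|∂P/∂n| + V²/R  →  V² − fR·V + fR·V_g = 0
With fR = 1.24×10⁻⁴ × 591×10³ m = 73.3 m/s:
V = [fR − √((fR)² − 4 fR V_g)]/2 = [73.3 − √(73.3² − 4×73.3×15)]/2 = 21 m/s
Supergeostrophic (V > V_g = 15 m/s), as expected around a high.

21.0 m/s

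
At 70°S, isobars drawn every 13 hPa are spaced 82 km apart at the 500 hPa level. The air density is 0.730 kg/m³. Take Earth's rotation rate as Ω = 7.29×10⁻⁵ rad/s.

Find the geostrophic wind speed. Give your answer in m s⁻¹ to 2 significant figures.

160 m s⁻¹

Coriolis parameter at 70°S:
f = 2Ω sin φ = 2 × 7.29×10⁻⁵ × sin 70° = 1.37×10⁻⁴ s⁻¹
Pressure gradient: |∂P/∂n| = 1300 Pa / 82000 m = 1.59×10⁻² Pa/m
Geostrophic balance (pressure-gradient force = Coriolis force):
V_g = (1/(fρ)) |∂P/∂n| = 1.59×10⁻² / (1.37×10⁻⁴ × 0.730) = 159 m/s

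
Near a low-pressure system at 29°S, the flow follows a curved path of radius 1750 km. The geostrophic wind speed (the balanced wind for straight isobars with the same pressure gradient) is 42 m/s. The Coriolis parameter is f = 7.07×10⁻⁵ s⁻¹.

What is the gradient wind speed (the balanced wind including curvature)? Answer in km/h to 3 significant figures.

119 km/h

Around a low, centrifugal force acts outward with Coriolis, so pressure-gradient force balances both:
(1/ρ)|∂P/∂n| = fV + V²/R  →  V² + fR·V − fR·V_g = 0
With fR = 7.07×10⁻⁵ × 1750×10³ m = 124 m/s:
V = [−fR + √((fR)² + 4 fR V_g)]/2 = [−124 + √(124² + 4×124×42)]/2 = 33.1 m/s
Subgeostrophic (V < V_g = 42 m/s), as expected around a low.
Converting: 33.1 m/s × 3.6 = 119 km/h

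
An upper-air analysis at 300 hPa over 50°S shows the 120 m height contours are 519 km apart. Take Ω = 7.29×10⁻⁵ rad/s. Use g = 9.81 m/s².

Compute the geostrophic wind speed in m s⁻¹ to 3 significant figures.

20.3 m s⁻¹

Coriolis parameter at 50°S:
f = 2Ω sin φ = 2 × 7.29×10⁻⁵ × sin 50° = 1.12×10⁻⁴ s⁻¹
Height gradient: |∂Z/∂n| = 120 m / 519000 m = 2.31×10⁻⁴
On a pressure surface, geostrophic balance gives V_g = (g/f)|∂Z/∂n|:
V_g = 9.81 × 2.31×10⁻⁴ / 1.12×10⁻⁴ = 20.3 m/s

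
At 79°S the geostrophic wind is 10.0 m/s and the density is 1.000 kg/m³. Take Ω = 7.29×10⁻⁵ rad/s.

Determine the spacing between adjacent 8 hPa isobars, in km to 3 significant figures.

559 km

Coriolis parameter at 79°S:
f = 2Ω sin φ = 2 × 7.29×10⁻⁵ × sin 79° = 1.43×10⁻⁴ s⁻¹
Geostrophic balance rearranged: |∂P/∂n| = f ρ V_g
|∂P/∂n| = 1.43×10⁻⁴ × 1.000 × 10.0 = 1.43×10⁻³ Pa/m
Isobar spacing: Δn = ΔP/|∂P/∂n| = 800 Pa / 1.43×10⁻³ Pa/m = 558967 m ≈ 559 km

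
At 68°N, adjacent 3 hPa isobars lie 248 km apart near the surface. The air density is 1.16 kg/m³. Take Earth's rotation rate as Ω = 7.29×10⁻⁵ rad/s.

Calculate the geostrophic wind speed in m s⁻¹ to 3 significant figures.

7.71 m s⁻¹

Coriolis parameter at 68°N:
f = 2Ω sin φ = 2 × 7.29×10⁻⁵ × sin 68° = 1.35×10⁻⁴ s⁻¹
Pressure gradient: |∂P/∂n| = 300 Pa / 248000 m = 1.21×10⁻³ Pa/m
Geostrophic balance (pressure-gradient force = Coriolis force):
V_g = (1/(fρ)) |∂P/∂n| = 1.21×10⁻³ / (1.35×10⁻⁴ × 1.16) = 7.71 m/s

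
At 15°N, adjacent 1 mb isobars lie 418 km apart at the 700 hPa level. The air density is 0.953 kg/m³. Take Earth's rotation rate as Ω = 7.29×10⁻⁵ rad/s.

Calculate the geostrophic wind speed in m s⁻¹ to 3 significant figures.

6.65 m s⁻¹

Coriolis parameter at 15°N:
f = 2Ω sin φ = 2 × 7.29×10⁻⁵ × sin 15° = 3.77×10⁻⁵ s⁻¹
Pressure gradient: |∂P/∂n| = 100 Pa / 418000 m = 2.39×10⁻⁴ Pa/m
Geostrophic balance (pressure-gradient force = Coriolis force):
V_g = (1/(fρ)) |∂P/∂n| = 2.39×10⁻⁴ / (3.77×10⁻⁵ × 0.953) = 6.65 m/s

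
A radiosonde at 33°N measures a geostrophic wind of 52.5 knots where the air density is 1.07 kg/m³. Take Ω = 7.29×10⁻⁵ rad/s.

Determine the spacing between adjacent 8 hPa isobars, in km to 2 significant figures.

350 km

Coriolis parameter at 33°N:
f = 2Ω sin φ = 2 × 7.29×10⁻⁵ × sin 33° = 7.94×10⁻⁵ s⁻¹
Wind speed in SI: 52.5 knots = 27.0 m/s
Geostrophic balance rearranged: |∂P/∂n| = f ρ V_g
|∂P/∂n| = 7.94×10⁻⁵ × 1.07 × 27.0 = 2.29×10⁻³ Pa/m
Isobar spacing: Δn = ΔP/|∂P/∂n| = 800 Pa / 2.29×10⁻³ Pa/m = 348612 m ≈ 350 km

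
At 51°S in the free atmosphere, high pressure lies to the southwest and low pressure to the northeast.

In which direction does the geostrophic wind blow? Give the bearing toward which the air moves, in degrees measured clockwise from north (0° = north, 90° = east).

The pressure-gradient force points toward the northeast (bearing 045°).
Geostrophic balance: in the Southern Hemisphere the Coriolis force deflects motion to the left, so the geostrophic wind blows 90° to the left of the pressure-gradient force (low pressure on the right).
Rotating 045° by 90° counterclockwise gives 315° — the wind blows toward the northwest.

315°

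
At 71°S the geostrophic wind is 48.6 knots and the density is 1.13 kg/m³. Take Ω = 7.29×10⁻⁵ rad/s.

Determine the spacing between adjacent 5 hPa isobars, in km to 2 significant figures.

Coriolis parameter at 71°S:
f = 2Ω sin φ = 2 × 7.29×10⁻⁵ × sin 71° = 1.38×10⁻⁴ s⁻¹
Wind speed in SI: 48.6 knots = 25.0 m/s
Geostrophic balance rearranged: |∂P/∂n| = f ρ V_g
|∂P/∂n| = 1.38×10⁻⁴ × 1.13 × 25.0 = 3.89×10⁻³ Pa/m
Isobar spacing: Δn = ΔP/|∂P/∂n| = 500 Pa / 3.89×10⁻³ Pa/m = 128378 m ≈ 130 km

130 km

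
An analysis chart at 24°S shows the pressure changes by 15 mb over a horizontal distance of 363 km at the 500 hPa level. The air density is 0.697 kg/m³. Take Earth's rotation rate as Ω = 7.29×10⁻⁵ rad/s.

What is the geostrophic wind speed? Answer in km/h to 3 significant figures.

360 km/h

Coriolis parameter at 24°S:
f = 2Ω sin φ = 2 × 7.29×10⁻⁵ × sin 24° = 5.93×10⁻⁵ s⁻¹
Pressure gradient: |∂P/∂n| = 1500 Pa / 363000 m = 4.13×10⁻³ Pa/m
Geostrophic balance (pressure-gradient force = Coriolis force):
V_g = (1/(fρ)) |∂P/∂n| = 4.13×10⁻³ / (5.93×10⁻⁵ × 0.697) = 100.0 m/s
Converting: 100.0 m/s × 3.6 = 360 km/h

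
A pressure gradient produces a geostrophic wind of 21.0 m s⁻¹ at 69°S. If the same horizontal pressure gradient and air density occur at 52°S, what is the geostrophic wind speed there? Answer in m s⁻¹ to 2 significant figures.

With the same pressure gradient and density, V_g ∝ 1/f ∝ 1/sin φ.
V₂ = V₁ · sin φ₁ / sin φ₂ = 21.0 × sin 69° / sin 52°
V₂ = 21.0 × 0.9336/0.7880 = 25 m s⁻¹

25 m s⁻¹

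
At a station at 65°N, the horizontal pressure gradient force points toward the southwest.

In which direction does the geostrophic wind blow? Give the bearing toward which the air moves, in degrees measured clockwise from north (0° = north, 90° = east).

The pressure-gradient force points toward the southwest (bearing 225°).
Geostrophic balance: in the Northern Hemisphere the Coriolis force deflects motion to the right, so the geostrophic wind blows 90° to the right of the pressure-gradient force (low pressure on the left).
Rotating 225° by 90° clockwise gives 315° — the wind blows toward the northwest.

315°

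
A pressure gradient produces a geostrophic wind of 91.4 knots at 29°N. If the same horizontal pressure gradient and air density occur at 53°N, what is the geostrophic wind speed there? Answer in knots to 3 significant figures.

55.5 knots

With the same pressure gradient and density, V_g ∝ 1/f ∝ 1/sin φ.
V₂ = V₁ · sin φ₁ / sin φ₂ = 91.4 × sin 29° / sin 53°
V₂ = 91.4 × 0.4848/0.7986 = 55.5 knots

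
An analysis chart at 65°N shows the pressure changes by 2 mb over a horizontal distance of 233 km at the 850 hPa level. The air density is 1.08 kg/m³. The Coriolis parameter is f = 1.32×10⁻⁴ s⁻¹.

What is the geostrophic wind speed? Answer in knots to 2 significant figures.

12 knots

Pressure gradient: |∂P/∂n| = 200 Pa / 233000 m = 8.58×10⁻⁴ Pa/m
Geostrophic balance (pressure-gradient force = Coriolis force):
V_g = (1/(fρ)) |∂P/∂n| = 8.58×10⁻⁴ / (1.32×10⁻⁴ × 1.08) = 6.02 m/s
Converting: 6.02 m/s × 1.944 = 12 knots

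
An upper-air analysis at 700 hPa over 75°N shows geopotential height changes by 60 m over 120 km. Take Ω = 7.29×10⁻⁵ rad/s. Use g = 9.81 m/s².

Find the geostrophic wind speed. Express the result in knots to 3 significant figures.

67.7 knots

Coriolis parameter at 75°N:
f = 2Ω sin φ = 2 × 7.29×10⁻⁵ × sin 75° = 1.41×10⁻⁴ s⁻¹
Height gradient: |∂Z/∂n| = 60 m / 120000 m = 5.00×10⁻⁴
On a pressure surface, geostrophic balance gives V_g = (g/f)|∂Z/∂n|:
V_g = 9.81 × 5.00×10⁻⁴ / 1.41×10⁻⁴ = 34.8 m/s
Converting: 34.8 m/s × 1.944 = 67.7 knots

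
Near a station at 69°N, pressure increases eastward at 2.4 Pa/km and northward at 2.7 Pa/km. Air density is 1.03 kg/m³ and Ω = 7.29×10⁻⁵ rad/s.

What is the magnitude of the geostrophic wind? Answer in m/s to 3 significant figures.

25.8 m/s

Coriolis parameter at 69°N:
f = 2Ω sin φ = 2 × 7.29×10⁻⁵ × sin 69° = 1.36×10⁻⁴ s⁻¹
Component geostrophic relations (x east, y north):
u_g = −(1/(fρ)) ∂P/∂y,  v_g = (1/(fρ)) ∂P/∂x
u_g = −(2.7×10⁻³)/(1.36×10⁻⁴ × 1.03) = −19.3 m/s;  v_g = (2.4×10⁻³)/(1.36×10⁻⁴ × 1.03) = 17.1 m/s
|V_g| = √(u_g² + v_g²) = 25.8 m/s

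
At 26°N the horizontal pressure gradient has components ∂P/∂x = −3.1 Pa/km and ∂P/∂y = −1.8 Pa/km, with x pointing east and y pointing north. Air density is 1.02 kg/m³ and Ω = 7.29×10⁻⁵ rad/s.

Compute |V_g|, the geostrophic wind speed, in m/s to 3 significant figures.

55.0 m/s

Coriolis parameter at 26°N:
f = 2Ω sin φ = 2 × 7.29×10⁻⁵ × sin 26° = 6.39×10⁻⁵ s⁻¹
Component geostrophic relations (x east, y north):
u_g = −(1/(fρ)) ∂P/∂y,  v_g = (1/(fρ)) ∂P/∂x
u_g = −(−1.8×10⁻³)/(6.39×10⁻⁵ × 1.02) = 27.6 m/s;  v_g = (−3.1×10⁻³)/(6.39×10⁻⁵ × 1.02) = −47.6 m/s
|V_g| = √(u_g² + v_g²) = 55.0 m/s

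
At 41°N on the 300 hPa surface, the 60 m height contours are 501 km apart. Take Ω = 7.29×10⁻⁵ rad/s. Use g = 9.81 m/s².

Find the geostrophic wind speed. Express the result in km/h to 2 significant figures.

Coriolis parameter at 41°N:
f = 2Ω sin φ = 2 × 7.29×10⁻⁵ × sin 41° = 9.57×10⁻⁵ s⁻¹
Height gradient: |∂Z/∂n| = 60 m / 501000 m = 1.20×10⁻⁴
On a pressure surface, geostrophic balance gives V_g = (g/f)|∂Z/∂n|:
V_g = 9.81 × 1.20×10⁻⁴ / 9.57×10⁻⁵ = 12.3 m/s
Converting: 12.3 m/s × 3.6 = 44 km/h

44 km/h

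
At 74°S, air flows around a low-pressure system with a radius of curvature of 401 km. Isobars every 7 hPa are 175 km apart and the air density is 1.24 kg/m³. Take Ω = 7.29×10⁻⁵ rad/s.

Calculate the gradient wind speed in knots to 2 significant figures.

34 knots

Coriolis parameter at 74°S:
f = 2Ω sin φ = 2 × 7.29×10⁻⁵ × sin 74° = 1.40×10⁻⁴ s⁻¹
Pressure gradient: |∂P/∂n| = 700 Pa / 175000 m = 4.00×10⁻³ Pa/m
Geostrophic speed: V_g = |∂P/∂n|/(fρ) = 4.00×10⁻³/(1.40×10⁻⁴ × 1.24) = 23.0 m/s
Around a low, centrifugal force acts outward with Coriolis, so pressure-gradient force balances both:
(1/ρ)|∂P/∂n| = fV + V²/R  →  V² + fR·V − fR·V_g = 0
With fR = 1.40×10⁻⁴ × 401×10³ m = 56.2 m/s:
V = [−fR + √((fR)² + 4 fR V_g)]/2 = [−56.2 + √(56.2² + 4×56.2×23)]/2 = 17.5 m/s
Subgeostrophic (V < V_g = 23 m/s), as expected around a low.
Converting: 17.5 m/s × 1.944 = 34 knots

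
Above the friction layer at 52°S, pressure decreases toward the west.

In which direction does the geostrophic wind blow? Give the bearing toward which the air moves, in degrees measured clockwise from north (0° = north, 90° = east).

The pressure-gradient force points toward the west (bearing 270°).
Geostrophic balance: in the Southern Hemisphere the Coriolis force deflects motion to the left, so the geostrophic wind blows 90° to the left of the pressure-gradient force (low pressure on the right).
Rotating 270° by 90° counterclockwise gives 180° — the wind blows toward the south.

180°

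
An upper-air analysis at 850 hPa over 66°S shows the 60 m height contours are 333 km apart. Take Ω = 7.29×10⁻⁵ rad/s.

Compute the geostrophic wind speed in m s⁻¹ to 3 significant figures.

13.3 m s⁻¹

Coriolis parameter at 66°S:
f = 2Ω sin φ = 2 × 7.29×10⁻⁵ × sin 66° = 1.33×10⁻⁴ s⁻¹
Height gradient: |∂Z/∂n| = 60 m / 333000 m = 1.80×10⁻⁴
On a pressure surface, geostrophic balance gives V_g = (g/f)|∂Z/∂n|:
V_g = 9.81 × 1.80×10⁻⁴ / 1.33×10⁻⁴ = 13.3 m/s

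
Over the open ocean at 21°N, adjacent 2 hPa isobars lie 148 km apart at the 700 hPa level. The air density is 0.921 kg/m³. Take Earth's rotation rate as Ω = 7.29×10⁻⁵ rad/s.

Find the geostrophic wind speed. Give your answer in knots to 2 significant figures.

55 knots

Coriolis parameter at 21°N:
f = 2Ω sin φ = 2 × 7.29×10⁻⁵ × sin 21° = 5.23×10⁻⁵ s⁻¹
Pressure gradient: |∂P/∂n| = 200 Pa / 148000 m = 1.35×10⁻³ Pa/m
Geostrophic balance (pressure-gradient force = Coriolis force):
V_g = (1/(fρ)) |∂P/∂n| = 1.35×10⁻³ / (5.23×10⁻⁵ × 0.921) = 28.1 m/s
Converting: 28.1 m/s × 1.944 = 55 knots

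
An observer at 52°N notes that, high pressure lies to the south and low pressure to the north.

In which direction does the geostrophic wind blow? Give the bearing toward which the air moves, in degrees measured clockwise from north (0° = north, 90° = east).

The pressure-gradient force points toward the north (bearing 000°).
Geostrophic balance: in the Northern Hemisphere the Coriolis force deflects motion to the right, so the geostrophic wind blows 90° to the right of the pressure-gradient force (low pressure on the left).
Rotating 000° by 90° clockwise gives 090° — the wind blows toward the east.

090°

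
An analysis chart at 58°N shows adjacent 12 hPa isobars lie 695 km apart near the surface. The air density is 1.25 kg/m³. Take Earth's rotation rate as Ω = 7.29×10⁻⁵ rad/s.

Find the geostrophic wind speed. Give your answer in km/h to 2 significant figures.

40 km/h

Coriolis parameter at 58°N:
f = 2Ω sin φ = 2 × 7.29×10⁻⁵ × sin 58° = 1.24×10⁻⁴ s⁻¹
Pressure gradient: |∂P/∂n| = 1200 Pa / 695000 m = 1.73×10⁻³ Pa/m
Geostrophic balance (pressure-gradient force = Coriolis force):
V_g = (1/(fρ)) |∂P/∂n| = 1.73×10⁻³ / (1.24×10⁻⁴ × 1.25) = 11.2 m/s
Converting: 11.2 m/s × 3.6 = 40 km/h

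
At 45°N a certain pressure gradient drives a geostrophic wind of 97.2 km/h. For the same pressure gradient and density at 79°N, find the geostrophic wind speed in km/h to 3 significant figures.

70.0 km/h

With the same pressure gradient and density, V_g ∝ 1/f ∝ 1/sin φ.
V₂ = V₁ · sin φ₁ / sin φ₂ = 97.2 × sin 45° / sin 79°
V₂ = 97.2 × 0.7071/0.9816 = 70.0 km/h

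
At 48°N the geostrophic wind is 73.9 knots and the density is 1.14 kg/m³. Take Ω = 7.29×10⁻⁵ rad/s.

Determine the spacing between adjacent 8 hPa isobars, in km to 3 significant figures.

Coriolis parameter at 48°N:
f = 2Ω sin φ = 2 × 7.29×10⁻⁵ × sin 48° = 1.08×10⁻⁴ s⁻¹
Wind speed in SI: 73.9 knots = 38.0 m/s
Geostrophic balance rearranged: |∂P/∂n| = f ρ V_g
|∂P/∂n| = 1.08×10⁻⁴ × 1.14 × 38.0 = 4.70×10⁻³ Pa/m
Isobar spacing: Δn = ΔP/|∂P/∂n| = 800 Pa / 4.70×10⁻³ Pa/m = 170362 m ≈ 170 km

170 km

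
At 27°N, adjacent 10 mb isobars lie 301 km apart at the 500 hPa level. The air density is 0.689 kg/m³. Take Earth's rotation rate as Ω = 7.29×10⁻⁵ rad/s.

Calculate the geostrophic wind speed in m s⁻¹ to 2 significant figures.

Coriolis parameter at 27°N:
f = 2Ω sin φ = 2 × 7.29×10⁻⁵ × sin 27° = 6.62×10⁻⁵ s⁻¹
Pressure gradient: |∂P/∂n| = 1000 Pa / 301000 m = 3.32×10⁻³ Pa/m
Geostrophic balance (pressure-gradient force = Coriolis force):
V_g = (1/(fρ)) |∂P/∂n| = 3.32×10⁻³ / (6.62×10⁻⁵ × 0.689) = 72.8 m/s

73 m s⁻¹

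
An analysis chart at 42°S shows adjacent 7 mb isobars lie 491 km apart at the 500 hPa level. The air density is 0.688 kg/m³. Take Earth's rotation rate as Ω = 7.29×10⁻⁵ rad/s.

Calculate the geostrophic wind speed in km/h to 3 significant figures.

76.5 km/h

Coriolis parameter at 42°S:
f = 2Ω sin φ = 2 × 7.29×10⁻⁵ × sin 42° = 9.76×10⁻⁵ s⁻¹
Pressure gradient: |∂P/∂n| = 700 Pa / 491000 m = 1.43×10⁻³ Pa/m
Geostrophic balance (pressure-gradient force = Coriolis force):
V_g = (1/(fρ)) |∂P/∂n| = 1.43×10⁻³ / (9.76×10⁻⁵ × 0.688) = 21.2 m/s
Converting: 21.2 m/s × 3.6 = 76.5 km/h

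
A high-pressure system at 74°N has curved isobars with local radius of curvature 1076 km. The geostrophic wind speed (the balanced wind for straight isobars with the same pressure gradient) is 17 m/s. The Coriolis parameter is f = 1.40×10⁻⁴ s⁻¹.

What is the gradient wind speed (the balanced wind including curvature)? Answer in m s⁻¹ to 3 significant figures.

19.5 m s⁻¹

Around a high, pressure-gradient force acts outward with centrifugal, so Coriolis balances both:
fV = (1/ρ)|∂P/∂n| + V²/R  →  V² − fR·V + fR·V_g = 0
With fR = 1.40×10⁻⁴ × 1076×10³ m = 151 m/s:
V = [fR − √((fR)² − 4 fR V_g)]/2 = [151 − √(151² − 4×151×17)]/2 = 19.5 m/s
Supergeostrophic (V > V_g = 17 m/s), as expected around a high.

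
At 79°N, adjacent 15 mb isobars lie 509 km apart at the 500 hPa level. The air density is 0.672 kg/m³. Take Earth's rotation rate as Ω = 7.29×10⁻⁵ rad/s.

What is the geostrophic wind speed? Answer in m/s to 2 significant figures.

31 m/s

Coriolis parameter at 79°N:
f = 2Ω sin φ = 2 × 7.29×10⁻⁵ × sin 79° = 1.43×10⁻⁴ s⁻¹
Pressure gradient: |∂P/∂n| = 1500 Pa / 509000 m = 2.95×10⁻³ Pa/m
Geostrophic balance (pressure-gradient force = Coriolis force):
V_g = (1/(fρ)) |∂P/∂n| = 2.95×10⁻³ / (1.43×10⁻⁴ × 0.672) = 30.6 m/s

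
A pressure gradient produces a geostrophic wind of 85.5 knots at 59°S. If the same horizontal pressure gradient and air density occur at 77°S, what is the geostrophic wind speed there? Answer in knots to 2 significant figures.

With the same pressure gradient and density, V_g ∝ 1/f ∝ 1/sin φ.
V₂ = V₁ · sin φ₁ / sin φ₂ = 85.5 × sin 59° / sin 77°
V₂ = 85.5 × 0.8572/0.9744 = 75 knots

75 knots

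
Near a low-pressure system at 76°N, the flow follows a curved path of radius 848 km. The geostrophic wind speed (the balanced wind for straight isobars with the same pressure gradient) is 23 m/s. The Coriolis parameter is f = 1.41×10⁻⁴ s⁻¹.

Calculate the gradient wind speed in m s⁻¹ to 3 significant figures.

19.7 m s⁻¹

Around a low, centrifugal force acts outward with Coriolis, so pressure-gradient force balances both:
(1/ρ)|∂P/∂n| = fV + V²/R  →  V² + fR·V − fR·V_g = 0
With fR = 1.41×10⁻⁴ × 848×10³ m = 120 m/s:
V = [−fR + √((fR)² + 4 fR V_g)]/2 = [−120 + √(120² + 4×120×23)]/2 = 19.7 m/s
Subgeostrophic (V < V_g = 23 m/s), as expected around a low.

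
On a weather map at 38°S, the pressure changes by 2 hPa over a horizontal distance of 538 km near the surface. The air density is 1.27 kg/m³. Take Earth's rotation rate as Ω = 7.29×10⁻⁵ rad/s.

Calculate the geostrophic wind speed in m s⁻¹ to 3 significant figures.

Coriolis parameter at 38°S:
f = 2Ω sin φ = 2 × 7.29×10⁻⁵ × sin 38° = 8.98×10⁻⁵ s⁻¹
Pressure gradient: |∂P/∂n| = 200 Pa / 538000 m = 3.72×10⁻⁴ Pa/m
Geostrophic balance (pressure-gradient force = Coriolis force):
V_g = (1/(fρ)) |∂P/∂n| = 3.72×10⁻⁴ / (8.98×10⁻⁵ × 1.27) = 3.26 m/s

3.26 m s⁻¹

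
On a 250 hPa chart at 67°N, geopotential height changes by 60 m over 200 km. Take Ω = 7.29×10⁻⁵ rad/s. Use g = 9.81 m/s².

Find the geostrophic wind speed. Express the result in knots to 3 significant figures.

42.6 knots

Coriolis parameter at 67°N:
f = 2Ω sin φ = 2 × 7.29×10⁻⁵ × sin 67° = 1.34×10⁻⁴ s⁻¹
Height gradient: |∂Z/∂n| = 60 m / 200000 m = 3.00×10⁻⁴
On a pressure surface, geostrophic balance gives V_g = (g/f)|∂Z/∂n|:
V_g = 9.81 × 3.00×10⁻⁴ / 1.34×10⁻⁴ = 21.9 m/s
Converting: 21.9 m/s × 1.944 = 42.6 knots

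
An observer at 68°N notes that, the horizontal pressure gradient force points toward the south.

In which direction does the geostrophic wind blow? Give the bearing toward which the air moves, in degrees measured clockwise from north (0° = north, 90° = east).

270°

The pressure-gradient force points toward the south (bearing 180°).
Geostrophic balance: in the Northern Hemisphere the Coriolis force deflects motion to the right, so the geostrophic wind blows 90° to the right of the pressure-gradient force (low pressure on the left).
Rotating 180° by 90° clockwise gives 270° — the wind blows toward the west.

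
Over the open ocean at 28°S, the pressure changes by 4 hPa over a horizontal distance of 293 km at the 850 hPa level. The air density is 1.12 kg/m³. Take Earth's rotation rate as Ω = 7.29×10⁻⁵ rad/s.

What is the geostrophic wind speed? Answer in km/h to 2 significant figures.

64 km/h

Coriolis parameter at 28°S:
f = 2Ω sin φ = 2 × 7.29×10⁻⁵ × sin 28° = 6.84×10⁻⁵ s⁻¹
Pressure gradient: |∂P/∂n| = 400 Pa / 293000 m = 1.37×10⁻³ Pa/m
Geostrophic balance (pressure-gradient force = Coriolis force):
V_g = (1/(fρ)) |∂P/∂n| = 1.37×10⁻³ / (6.84×10⁻⁵ × 1.12) = 17.8 m/s
Converting: 17.8 m/s × 3.6 = 64 km/h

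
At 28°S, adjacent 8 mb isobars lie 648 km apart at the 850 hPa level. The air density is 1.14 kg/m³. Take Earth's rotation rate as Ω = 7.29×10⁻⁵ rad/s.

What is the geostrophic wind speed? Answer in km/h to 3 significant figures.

57.0 km/h

Coriolis parameter at 28°S:
f = 2Ω sin φ = 2 × 7.29×10⁻⁵ × sin 28° = 6.84×10⁻⁵ s⁻¹
Pressure gradient: |∂P/∂n| = 800 Pa / 648000 m = 1.23×10⁻³ Pa/m
Geostrophic balance (pressure-gradient force = Coriolis force):
V_g = (1/(fρ)) |∂P/∂n| = 1.23×10⁻³ / (6.84×10⁻⁵ × 1.14) = 15.8 m/s
Converting: 15.8 m/s × 3.6 = 57.0 km/h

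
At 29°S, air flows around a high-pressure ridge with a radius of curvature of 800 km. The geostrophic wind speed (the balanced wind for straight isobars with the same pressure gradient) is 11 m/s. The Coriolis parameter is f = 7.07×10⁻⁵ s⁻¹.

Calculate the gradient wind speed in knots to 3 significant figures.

29.1 knots

Around a high, pressure-gradient force acts outward with centrifugal, so Coriolis balances both:
fV = (1/ρ)|∂P/∂n| + V²/R  →  V² − fR·V + fR·V_g = 0
With fR = 7.07×10⁻⁵ × 800×10³ m = 56.6 m/s:
V = [fR − √((fR)² − 4 fR V_g)]/2 = [56.6 − √(56.6² − 4×56.6×11)]/2 = 15 m/s
Supergeostrophic (V > V_g = 11 m/s), as expected around a high.
Converting: 15 m/s × 1.944 = 29.1 knots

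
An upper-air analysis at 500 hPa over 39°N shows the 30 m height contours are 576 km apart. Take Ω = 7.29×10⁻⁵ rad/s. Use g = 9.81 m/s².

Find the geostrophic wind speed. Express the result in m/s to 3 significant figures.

5.57 m/s

Coriolis parameter at 39°N:
f = 2Ω sin φ = 2 × 7.29×10⁻⁵ × sin 39° = 9.18×10⁻⁵ s⁻¹
Height gradient: |∂Z/∂n| = 30 m / 576000 m = 5.21×10⁻⁵
On a pressure surface, geostrophic balance gives V_g = (g/f)|∂Z/∂n|:
V_g = 9.81 × 5.21×10⁻⁵ / 9.18×10⁻⁵ = 5.57 m/s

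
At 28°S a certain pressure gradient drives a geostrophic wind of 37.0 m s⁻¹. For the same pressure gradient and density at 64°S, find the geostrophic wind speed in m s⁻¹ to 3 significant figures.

19.3 m s⁻¹

With the same pressure gradient and density, V_g ∝ 1/f ∝ 1/sin φ.
V₂ = V₁ · sin φ₁ / sin φ₂ = 37.0 × sin 28° / sin 64°
V₂ = 37.0 × 0.4695/0.8988 = 19.3 m s⁻¹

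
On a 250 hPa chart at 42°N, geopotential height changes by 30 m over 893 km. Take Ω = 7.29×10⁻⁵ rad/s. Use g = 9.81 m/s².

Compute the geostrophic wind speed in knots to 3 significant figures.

6.57 knots

Coriolis parameter at 42°N:
f = 2Ω sin φ = 2 × 7.29×10⁻⁵ × sin 42° = 9.76×10⁻⁵ s⁻¹
Height gradient: |∂Z/∂n| = 30 m / 893000 m = 3.36×10⁻⁵
On a pressure surface, geostrophic balance gives V_g = (g/f)|∂Z/∂n|:
V_g = 9.81 × 3.36×10⁻⁵ / 9.76×10⁻⁵ = 3.38 m/s
Converting: 3.38 m/s × 1.944 = 6.57 knots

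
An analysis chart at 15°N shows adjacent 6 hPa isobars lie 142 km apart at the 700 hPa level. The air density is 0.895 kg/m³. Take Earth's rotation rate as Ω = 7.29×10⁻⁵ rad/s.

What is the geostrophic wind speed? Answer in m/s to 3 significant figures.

125 m/s

Coriolis parameter at 15°N:
f = 2Ω sin φ = 2 × 7.29×10⁻⁵ × sin 15° = 3.77×10⁻⁵ s⁻¹
Pressure gradient: |∂P/∂n| = 600 Pa / 142000 m = 4.23×10⁻³ Pa/m
Geostrophic balance (pressure-gradient force = Coriolis force):
V_g = (1/(fρ)) |∂P/∂n| = 4.23×10⁻³ / (3.77×10⁻⁵ × 0.895) = 125 m/s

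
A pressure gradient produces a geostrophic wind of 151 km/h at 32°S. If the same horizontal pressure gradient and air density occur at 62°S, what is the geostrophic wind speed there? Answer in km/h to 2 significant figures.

With the same pressure gradient and density, V_g ∝ 1/f ∝ 1/sin φ.
V₂ = V₁ · sin φ₁ / sin φ₂ = 151 × sin 32° / sin 62°
V₂ = 151 × 0.5299/0.8829 = 91 km/h

91 km/h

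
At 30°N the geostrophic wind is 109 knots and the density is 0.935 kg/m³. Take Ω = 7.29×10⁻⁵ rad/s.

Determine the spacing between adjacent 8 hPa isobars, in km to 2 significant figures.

Coriolis parameter at 30°N:
f = 2Ω sin φ = 2 × 7.29×10⁻⁵ × sin 30° = 7.29×10⁻⁵ s⁻¹
Wind speed in SI: 109 knots = 56.1 m/s
Geostrophic balance rearranged: |∂P/∂n| = f ρ V_g
|∂P/∂n| = 7.29×10⁻⁵ × 0.935 × 56.1 = 3.82×10⁻³ Pa/m
Isobar spacing: Δn = ΔP/|∂P/∂n| = 800 Pa / 3.82×10⁻³ Pa/m = 209308 m ≈ 210 km

210 km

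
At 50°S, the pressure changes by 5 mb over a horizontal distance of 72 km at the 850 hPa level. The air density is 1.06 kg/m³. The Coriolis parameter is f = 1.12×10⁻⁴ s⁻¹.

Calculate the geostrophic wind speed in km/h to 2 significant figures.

Pressure gradient: |∂P/∂n| = 500 Pa / 72000 m = 6.94×10⁻³ Pa/m
Geostrophic balance (pressure-gradient force = Coriolis force):
V_g = (1/(fρ)) |∂P/∂n| = 6.94×10⁻³ / (1.12×10⁻⁴ × 1.06) = 58.5 m/s
Converting: 58.5 m/s × 3.6 = 210 km/h

210 km/h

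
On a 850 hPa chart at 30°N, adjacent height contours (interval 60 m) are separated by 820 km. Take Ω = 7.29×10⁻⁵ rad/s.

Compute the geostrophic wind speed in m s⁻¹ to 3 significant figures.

9.85 m s⁻¹

Coriolis parameter at 30°N:
f = 2Ω sin φ = 2 × 7.29×10⁻⁵ × sin 30° = 7.29×10⁻⁵ s⁻¹
Height gradient: |∂Z/∂n| = 60 m / 820000 m = 7.32×10⁻⁵
On a pressure surface, geostrophic balance gives V_g = (g/f)|∂Z/∂n|:
V_g = 9.81 × 7.32×10⁻⁵ / 7.29×10⁻⁵ = 9.85 m/s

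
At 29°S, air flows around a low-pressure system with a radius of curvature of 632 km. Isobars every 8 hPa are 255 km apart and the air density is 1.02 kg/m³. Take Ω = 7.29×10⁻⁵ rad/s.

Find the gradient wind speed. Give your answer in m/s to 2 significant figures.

27 m/s

Coriolis parameter at 29°S:
f = 2Ω sin φ = 2 × 7.29×10⁻⁵ × sin 29° = 7.07×10⁻⁵ s⁻¹
Pressure gradient: |∂P/∂n| = 800 Pa / 255000 m = 3.14×10⁻³ Pa/m
Geostrophic speed: V_g = |∂P/∂n|/(fρ) = 3.14×10⁻³/(7.07×10⁻⁵ × 1.02) = 43.5 m/s
Around a low, centrifugal force acts outward with Coriolis, so pressure-gradient force balances both:
(1/ρ)|∂P/∂n| = fV + V²/R  →  V² + fR·V − fR·V_g = 0
With fR = 7.07×10⁻⁵ × 632×10³ m = 44.7 m/s:
V = [−fR + √((fR)² + 4 fR V_g)]/2 = [−44.7 + √(44.7² + 4×44.7×43.5)]/2 = 27.1 m/s
Subgeostrophic (V < V_g = 43.5 m/s), as expected around a low.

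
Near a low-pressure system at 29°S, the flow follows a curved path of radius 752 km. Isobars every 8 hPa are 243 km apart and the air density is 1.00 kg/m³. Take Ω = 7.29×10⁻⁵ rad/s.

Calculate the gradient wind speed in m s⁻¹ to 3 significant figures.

Coriolis parameter at 29°S:
f = 2Ω sin φ = 2 × 7.29×10⁻⁵ × sin 29° = 7.07×10⁻⁵ s⁻¹
Pressure gradient: |∂P/∂n| = 800 Pa / 243000 m = 3.29×10⁻³ Pa/m
Geostrophic speed: V_g = |∂P/∂n|/(fρ) = 3.29×10⁻³/(7.07×10⁻⁵ × 1.00) = 46.6 m/s
Around a low, centrifugal force acts outward with Coriolis, so pressure-gradient force balances both:
(1/ρ)|∂P/∂n| = fV + V²/R  →  V² + fR·V − fR·V_g = 0
With fR = 7.07×10⁻⁵ × 752×10³ m = 53.2 m/s:
V = [−fR + √((fR)² + 4 fR V_g)]/2 = [−53.2 + √(53.2² + 4×53.2×46.6)]/2 = 29.8 m/s
Subgeostrophic (V < V_g = 46.6 m/s), as expected around a low.

29.8 m s⁻¹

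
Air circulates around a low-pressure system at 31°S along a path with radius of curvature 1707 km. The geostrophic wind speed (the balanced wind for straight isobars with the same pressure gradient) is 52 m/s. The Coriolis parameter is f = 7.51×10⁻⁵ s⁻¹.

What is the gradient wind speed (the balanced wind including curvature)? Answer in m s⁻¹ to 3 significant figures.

Around a low, centrifugal force acts outward with Coriolis, so pressure-gradient force balances both:
(1/ρ)|∂P/∂n| = fV + V²/R  →  V² + fR·V − fR·V_g = 0
With fR = 7.51×10⁻⁵ × 1707×10³ m = 128 m/s:
V = [−fR + √((fR)² + 4 fR V_g)]/2 = [−128 + √(128² + 4×128×52)]/2 = 39.7 m/s
Subgeostrophic (V < V_g = 52 m/s), as expected around a low.

39.7 m s⁻¹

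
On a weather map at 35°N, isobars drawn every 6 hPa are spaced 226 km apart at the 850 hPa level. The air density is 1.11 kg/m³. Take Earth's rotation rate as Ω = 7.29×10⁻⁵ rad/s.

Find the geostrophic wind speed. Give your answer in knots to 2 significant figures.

Coriolis parameter at 35°N:
f = 2Ω sin φ = 2 × 7.29×10⁻⁵ × sin 35° = 8.36×10⁻⁵ s⁻¹
Pressure gradient: |∂P/∂n| = 600 Pa / 226000 m = 2.65×10⁻³ Pa/m
Geostrophic balance (pressure-gradient force = Coriolis force):
V_g = (1/(fρ)) |∂P/∂n| = 2.65×10⁻³ / (8.36×10⁻⁵ × 1.11) = 28.6 m/s
Converting: 28.6 m/s × 1.944 = 56 knots

56 knots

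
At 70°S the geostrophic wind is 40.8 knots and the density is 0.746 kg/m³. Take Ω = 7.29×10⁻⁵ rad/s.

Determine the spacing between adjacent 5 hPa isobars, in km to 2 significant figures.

230 km

Coriolis parameter at 70°S:
f = 2Ω sin φ = 2 × 7.29×10⁻⁵ × sin 70° = 1.37×10⁻⁴ s⁻¹
Wind speed in SI: 40.8 knots = 21.0 m/s
Geostrophic balance rearranged: |∂P/∂n| = f ρ V_g
|∂P/∂n| = 1.37×10⁻⁴ × 0.746 × 21.0 = 2.15×10⁻³ Pa/m
Isobar spacing: Δn = ΔP/|∂P/∂n| = 500 Pa / 2.15×10⁻³ Pa/m = 233072 m ≈ 230 km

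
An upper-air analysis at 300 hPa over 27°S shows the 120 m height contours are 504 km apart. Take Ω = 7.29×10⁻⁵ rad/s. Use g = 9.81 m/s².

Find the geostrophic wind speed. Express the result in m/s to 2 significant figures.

Coriolis parameter at 27°S:
f = 2Ω sin φ = 2 × 7.29×10⁻⁵ × sin 27° = 6.62×10⁻⁵ s⁻¹
Height gradient: |∂Z/∂n| = 120 m / 504000 m = 2.38×10⁻⁴
On a pressure surface, geostrophic balance gives V_g = (g/f)|∂Z/∂n|:
V_g = 9.81 × 2.38×10⁻⁴ / 6.62×10⁻⁵ = 35.3 m/s

35 m/s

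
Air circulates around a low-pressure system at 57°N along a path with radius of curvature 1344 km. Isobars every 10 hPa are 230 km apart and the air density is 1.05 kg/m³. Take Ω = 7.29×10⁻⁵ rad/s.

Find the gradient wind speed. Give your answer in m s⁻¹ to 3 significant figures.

Coriolis parameter at 57°N:
f = 2Ω sin φ = 2 × 7.29×10⁻⁵ × sin 57° = 1.22×10⁻⁴ s⁻¹
Pressure gradient: |∂P/∂n| = 1000 Pa / 230000 m = 4.35×10⁻³ Pa/m
Geostrophic speed: V_g = |∂P/∂n|/(fρ) = 4.35×10⁻³/(1.22×10⁻⁴ × 1.05) = 33.9 m/s
Around a low, centrifugal force acts outward with Coriolis, so pressure-gradient force balances both:
(1/ρ)|∂P/∂n| = fV + V²/R  →  V² + fR·V − fR·V_g = 0
With fR = 1.22×10⁻⁴ × 1344×10³ m = 164 m/s:
V = [−fR + √((fR)² + 4 fR V_g)]/2 = [−164 + √(164² + 4×164×33.9)]/2 = 28.8 m/s
Subgeostrophic (V < V_g = 33.9 m/s), as expected around a low.

28.8 m s⁻¹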